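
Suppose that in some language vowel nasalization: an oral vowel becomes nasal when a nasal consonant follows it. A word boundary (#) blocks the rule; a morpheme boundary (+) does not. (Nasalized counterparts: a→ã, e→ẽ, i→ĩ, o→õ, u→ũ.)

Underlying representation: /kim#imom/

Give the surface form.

[kĩm#ĩmõm]

/i/ before nasal /m/ → [ĩ]
/i/ before nasal /m/ → [ĩ]
/o/ before nasal /m/ → [õ]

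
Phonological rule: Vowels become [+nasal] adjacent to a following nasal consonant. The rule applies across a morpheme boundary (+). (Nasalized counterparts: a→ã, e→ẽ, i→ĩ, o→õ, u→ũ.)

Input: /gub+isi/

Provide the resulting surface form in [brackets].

[gub+isi]

no segment meets the rule's conditions; no change.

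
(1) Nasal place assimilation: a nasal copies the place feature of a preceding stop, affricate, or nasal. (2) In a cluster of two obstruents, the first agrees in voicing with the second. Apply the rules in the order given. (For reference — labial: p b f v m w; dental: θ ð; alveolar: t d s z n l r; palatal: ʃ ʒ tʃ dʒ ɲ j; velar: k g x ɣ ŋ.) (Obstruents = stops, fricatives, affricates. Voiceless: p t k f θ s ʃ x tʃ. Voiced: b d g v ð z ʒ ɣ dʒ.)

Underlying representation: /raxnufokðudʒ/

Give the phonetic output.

[raxnufogðudʒ]

Rule 1: no segment meets the rule's conditions; no change.
After rule 1: raxnufokðudʒ
Rule 2: /k/ before /ð/ (voiced) → [g]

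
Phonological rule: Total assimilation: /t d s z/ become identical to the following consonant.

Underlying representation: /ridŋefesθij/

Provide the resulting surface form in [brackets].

[riŋŋefeθθij]

/d/ before /ŋ/ → [ŋ] (total assimilation)
/s/ before /θ/ → [θ] (total assimilation)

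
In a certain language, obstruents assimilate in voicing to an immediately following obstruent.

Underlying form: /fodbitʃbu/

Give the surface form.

/tʃ/ before /b/ (voiced) → [dʒ]

[fodbidʒbu]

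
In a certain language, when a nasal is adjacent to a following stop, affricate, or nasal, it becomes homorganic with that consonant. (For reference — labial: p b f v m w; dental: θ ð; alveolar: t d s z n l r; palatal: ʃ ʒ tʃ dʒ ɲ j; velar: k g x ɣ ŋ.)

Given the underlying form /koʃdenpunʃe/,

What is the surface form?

/n/ before /p/ (labial) → [m]

[koʃdempunʃe]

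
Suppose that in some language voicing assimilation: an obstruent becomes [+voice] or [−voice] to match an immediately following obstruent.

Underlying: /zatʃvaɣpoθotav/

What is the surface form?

/tʃ/ before /v/ (voiced) → [dʒ]
/ɣ/ before /p/ (voiceless) → [x]

[zadʒvaxpoθotav]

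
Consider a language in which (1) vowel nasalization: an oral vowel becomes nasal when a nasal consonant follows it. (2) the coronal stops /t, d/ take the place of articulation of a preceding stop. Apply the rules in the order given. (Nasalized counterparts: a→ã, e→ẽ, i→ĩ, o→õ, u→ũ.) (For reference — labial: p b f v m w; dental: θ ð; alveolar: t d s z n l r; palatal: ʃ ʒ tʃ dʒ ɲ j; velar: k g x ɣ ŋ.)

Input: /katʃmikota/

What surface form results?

[katʃmikota]

Rule 1: no segment meets the rule's conditions; no change.
After rule 1: katʃmikota
Rule 2: no segment meets the rule's conditions; no change.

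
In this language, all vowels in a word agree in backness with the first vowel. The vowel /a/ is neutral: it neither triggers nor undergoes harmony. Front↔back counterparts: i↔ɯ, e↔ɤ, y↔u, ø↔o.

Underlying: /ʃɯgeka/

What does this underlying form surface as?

[ʃɯgɤka]

/e/ harmonizes with /ɯ/ ([+back]) → [ɤ]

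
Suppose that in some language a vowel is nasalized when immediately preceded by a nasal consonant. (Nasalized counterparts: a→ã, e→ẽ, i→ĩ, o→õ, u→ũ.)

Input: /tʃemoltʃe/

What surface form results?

[tʃemõltʃe]

/o/ after nasal /m/ → [õ]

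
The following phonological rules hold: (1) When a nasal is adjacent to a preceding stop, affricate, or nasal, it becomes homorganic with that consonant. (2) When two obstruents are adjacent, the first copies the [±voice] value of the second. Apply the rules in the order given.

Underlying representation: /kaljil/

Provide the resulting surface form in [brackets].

Rule 1: no segment meets the rule's conditions; no change.
After rule 1: kaljil
Rule 2: no segment meets the rule's conditions; no change.

[kaljil]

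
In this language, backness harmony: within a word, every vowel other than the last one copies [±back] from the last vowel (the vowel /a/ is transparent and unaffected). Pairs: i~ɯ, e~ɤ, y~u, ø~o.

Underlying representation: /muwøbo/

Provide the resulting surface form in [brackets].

/ø/ harmonizes with /o/ ([+back]) → [o]

[muwobo]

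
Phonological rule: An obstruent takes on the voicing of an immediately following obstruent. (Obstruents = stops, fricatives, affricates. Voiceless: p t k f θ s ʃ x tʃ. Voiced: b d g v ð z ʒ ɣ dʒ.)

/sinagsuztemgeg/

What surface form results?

/g/ before /s/ (voiceless) → [k]
/z/ before /t/ (voiceless) → [s]

[sinaksustemgeg]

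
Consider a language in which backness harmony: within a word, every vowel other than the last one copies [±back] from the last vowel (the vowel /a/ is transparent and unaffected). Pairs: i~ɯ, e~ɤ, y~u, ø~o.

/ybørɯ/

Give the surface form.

/y/ harmonizes with /ɯ/ ([+back]) → [u]
/ø/ harmonizes with /ɯ/ ([+back]) → [o]

[uborɯ]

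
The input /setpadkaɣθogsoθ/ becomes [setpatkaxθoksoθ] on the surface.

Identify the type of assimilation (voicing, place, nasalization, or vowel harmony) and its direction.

voicing assimilation, regressive

/d/→[t] /ɣ/→[x] /g/→[k].
Each target copies a feature from the following segment, so the direction is regressive.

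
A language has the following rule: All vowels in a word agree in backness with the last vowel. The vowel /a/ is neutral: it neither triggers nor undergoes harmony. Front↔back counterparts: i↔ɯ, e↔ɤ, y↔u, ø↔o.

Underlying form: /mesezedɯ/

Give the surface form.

[mɤsɤzɤdɯ]

/e/ harmonizes with /ɯ/ ([+back]) → [ɤ]
/e/ harmonizes with /ɯ/ ([+back]) → [ɤ]
/e/ harmonizes with /ɯ/ ([+back]) → [ɤ]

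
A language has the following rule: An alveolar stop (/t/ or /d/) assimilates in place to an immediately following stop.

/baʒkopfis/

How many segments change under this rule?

No segment meets the rule's conditions.

0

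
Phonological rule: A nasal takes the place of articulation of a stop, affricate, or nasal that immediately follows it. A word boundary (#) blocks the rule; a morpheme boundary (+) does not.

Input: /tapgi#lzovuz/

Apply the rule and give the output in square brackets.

no segment meets the rule's conditions; no change.

[tapgi#lzovuz]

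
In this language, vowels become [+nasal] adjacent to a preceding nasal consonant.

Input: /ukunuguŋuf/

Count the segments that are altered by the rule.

2

/u/ after nasal /n/ → [ũ]
/u/ after nasal /ŋ/ → [ũ]
2 segments change.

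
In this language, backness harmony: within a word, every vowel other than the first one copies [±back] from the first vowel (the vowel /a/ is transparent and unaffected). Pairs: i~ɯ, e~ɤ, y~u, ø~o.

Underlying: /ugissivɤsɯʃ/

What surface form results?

[ugɯssɯvɤsɯʃ]

/i/ harmonizes with /u/ ([+back]) → [ɯ]
/i/ harmonizes with /u/ ([+back]) → [ɯ]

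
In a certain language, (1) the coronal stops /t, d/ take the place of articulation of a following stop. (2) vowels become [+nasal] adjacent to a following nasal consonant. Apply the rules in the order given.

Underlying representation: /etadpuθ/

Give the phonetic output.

Rule 1: /d/ before /p/ (labial) → [b]
After rule 1: etabpuθ
Rule 2: no segment meets the rule's conditions; no change.

[etabpuθ]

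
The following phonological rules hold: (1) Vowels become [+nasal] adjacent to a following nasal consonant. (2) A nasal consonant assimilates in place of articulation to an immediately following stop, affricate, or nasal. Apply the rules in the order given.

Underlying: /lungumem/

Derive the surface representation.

Rule 1: /u/ before nasal /n/ → [ũ]
Rule 1: /u/ before nasal /m/ → [ũ]
Rule 1: /e/ before nasal /m/ → [ẽ]
After rule 1: lũngũmẽm
Rule 2: /n/ before /g/ (velar) → [ŋ]

[lũŋgũmẽm]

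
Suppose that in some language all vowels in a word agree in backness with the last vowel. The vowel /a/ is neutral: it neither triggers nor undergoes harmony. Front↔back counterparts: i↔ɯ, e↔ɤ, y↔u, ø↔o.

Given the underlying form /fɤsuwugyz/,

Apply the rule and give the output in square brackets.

[fesywygyz]

/ɤ/ harmonizes with /y/ ([-back]) → [e]
/u/ harmonizes with /y/ ([-back]) → [y]
/u/ harmonizes with /y/ ([-back]) → [y]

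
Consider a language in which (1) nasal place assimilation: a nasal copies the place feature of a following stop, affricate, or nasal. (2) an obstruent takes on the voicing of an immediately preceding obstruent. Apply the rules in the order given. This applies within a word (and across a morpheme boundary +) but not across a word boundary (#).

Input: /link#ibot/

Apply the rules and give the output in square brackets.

[liŋk#ibot]

Rule 1: /n/ before /k/ (velar) → [ŋ]
After rule 1: liŋk#ibot
Rule 2: no segment meets the rule's conditions; no change.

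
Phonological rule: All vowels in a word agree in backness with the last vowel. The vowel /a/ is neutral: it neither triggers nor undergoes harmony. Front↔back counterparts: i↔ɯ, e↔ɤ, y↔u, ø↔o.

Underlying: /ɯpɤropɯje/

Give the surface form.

[iperøpije]

/ɯ/ harmonizes with /e/ ([-back]) → [i]
/ɤ/ harmonizes with /e/ ([-back]) → [e]
/o/ harmonizes with /e/ ([-back]) → [ø]
/ɯ/ harmonizes with /e/ ([-back]) → [i]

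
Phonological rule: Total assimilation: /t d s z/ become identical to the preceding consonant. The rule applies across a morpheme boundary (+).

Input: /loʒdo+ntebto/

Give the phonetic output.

[loʒʒo+nnebbo]

/d/ after /ʒ/ → [ʒ] (total assimilation)
/t/ after /n/ → [n] (total assimilation)
/t/ after /b/ → [b] (total assimilation)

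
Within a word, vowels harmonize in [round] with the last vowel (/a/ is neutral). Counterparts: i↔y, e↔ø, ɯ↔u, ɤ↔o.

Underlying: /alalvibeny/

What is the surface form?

[alalvybøny]

/i/ harmonizes with /y/ ([+round]) → [y]
/e/ harmonizes with /y/ ([+round]) → [ø]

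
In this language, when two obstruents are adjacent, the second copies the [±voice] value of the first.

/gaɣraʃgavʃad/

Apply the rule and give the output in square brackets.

[gaɣraʃkavʒad]

/g/ after /ʃ/ (voiceless) → [k]
/ʃ/ after /v/ (voiced) → [ʒ]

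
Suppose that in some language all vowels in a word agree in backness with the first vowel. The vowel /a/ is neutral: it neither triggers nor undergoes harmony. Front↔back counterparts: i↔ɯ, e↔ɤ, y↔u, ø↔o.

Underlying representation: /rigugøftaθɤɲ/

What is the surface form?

[rigygøftaθeɲ]

/u/ harmonizes with /i/ ([-back]) → [y]
/ɤ/ harmonizes with /i/ ([-back]) → [e]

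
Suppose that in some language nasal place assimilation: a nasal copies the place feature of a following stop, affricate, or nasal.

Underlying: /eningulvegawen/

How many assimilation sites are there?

/n/ before /g/ (velar) → [ŋ]
1 segment changes.

1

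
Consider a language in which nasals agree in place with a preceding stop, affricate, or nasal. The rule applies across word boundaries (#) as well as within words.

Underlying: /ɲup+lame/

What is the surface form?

[ɲup+lame]

no segment meets the rule's conditions; no change.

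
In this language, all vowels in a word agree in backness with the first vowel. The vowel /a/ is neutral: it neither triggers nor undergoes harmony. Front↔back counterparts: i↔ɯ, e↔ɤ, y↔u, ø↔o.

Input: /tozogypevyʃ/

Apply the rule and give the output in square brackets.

/y/ harmonizes with /o/ ([+back]) → [u]
/e/ harmonizes with /o/ ([+back]) → [ɤ]
/y/ harmonizes with /o/ ([+back]) → [u]

[tozogupɤvuʃ]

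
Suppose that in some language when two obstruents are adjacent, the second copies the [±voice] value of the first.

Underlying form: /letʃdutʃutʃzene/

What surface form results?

/d/ after /tʃ/ (voiceless) → [t]
/z/ after /tʃ/ (voiceless) → [s]

[letʃtutʃutʃsene]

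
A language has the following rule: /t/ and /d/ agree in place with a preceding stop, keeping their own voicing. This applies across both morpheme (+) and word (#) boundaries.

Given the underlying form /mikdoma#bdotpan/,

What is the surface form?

/d/ after /k/ (velar) → [g]
/d/ after /b/ (labial) → [b]

[mikgoma#bbotpan]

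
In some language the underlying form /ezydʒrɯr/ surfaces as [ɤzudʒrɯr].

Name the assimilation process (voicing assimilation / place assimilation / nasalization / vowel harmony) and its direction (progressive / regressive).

vowel harmony, regressive

/e/→[ɤ] /y/→[u].
Vowels agree with the last vowel, so the harmony is regressive.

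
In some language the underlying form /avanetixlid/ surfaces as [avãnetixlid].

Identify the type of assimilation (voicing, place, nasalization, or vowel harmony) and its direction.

nasalization, regressive

/a/→[ã].
Each target copies a feature from the following segment, so the direction is regressive.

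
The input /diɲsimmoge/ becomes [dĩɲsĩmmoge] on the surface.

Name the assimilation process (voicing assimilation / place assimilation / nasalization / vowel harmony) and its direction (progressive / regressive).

/i/→[ĩ] /i/→[ĩ].
Each target copies a feature from the following segment, so the direction is regressive.

nasalization, regressive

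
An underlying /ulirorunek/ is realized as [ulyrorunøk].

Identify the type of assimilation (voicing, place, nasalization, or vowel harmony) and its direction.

/i/→[y] /e/→[ø].
Vowels agree with the first vowel, so the harmony is progressive.

vowel harmony, progressive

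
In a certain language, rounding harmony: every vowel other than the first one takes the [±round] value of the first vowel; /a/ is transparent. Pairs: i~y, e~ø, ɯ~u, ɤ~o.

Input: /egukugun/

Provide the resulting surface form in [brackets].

[egɯkɯgɯn]

/u/ harmonizes with /e/ ([-round]) → [ɯ]
/u/ harmonizes with /e/ ([-round]) → [ɯ]
/u/ harmonizes with /e/ ([-round]) → [ɯ]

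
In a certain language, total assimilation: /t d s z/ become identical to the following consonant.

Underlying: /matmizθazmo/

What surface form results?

/t/ before /m/ → [m] (total assimilation)
/z/ before /θ/ → [θ] (total assimilation)
/z/ before /m/ → [m] (total assimilation)

[mammiθθammo]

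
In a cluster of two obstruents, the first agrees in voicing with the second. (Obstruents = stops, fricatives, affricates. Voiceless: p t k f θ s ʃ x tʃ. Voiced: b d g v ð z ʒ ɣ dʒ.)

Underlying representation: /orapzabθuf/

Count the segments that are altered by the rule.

/p/ before /z/ (voiced) → [b]
/b/ before /θ/ (voiceless) → [p]
2 segments change.

2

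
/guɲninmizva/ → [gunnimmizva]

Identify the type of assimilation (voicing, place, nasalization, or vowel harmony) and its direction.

place assimilation, regressive

/ɲ/→[n] /n/→[m].
Each target copies a feature from the following segment, so the direction is regressive.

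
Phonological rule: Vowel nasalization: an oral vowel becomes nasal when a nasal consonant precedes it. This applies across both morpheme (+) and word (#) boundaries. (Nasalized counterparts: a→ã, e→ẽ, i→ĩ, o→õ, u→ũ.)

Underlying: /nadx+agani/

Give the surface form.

/a/ after nasal /n/ → [ã]
/i/ after nasal /n/ → [ĩ]

[nãdx+aganĩ]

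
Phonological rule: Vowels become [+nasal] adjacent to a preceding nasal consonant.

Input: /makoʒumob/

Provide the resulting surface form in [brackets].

[mãkoʒumõb]

/a/ after nasal /m/ → [ã]
/o/ after nasal /m/ → [õ]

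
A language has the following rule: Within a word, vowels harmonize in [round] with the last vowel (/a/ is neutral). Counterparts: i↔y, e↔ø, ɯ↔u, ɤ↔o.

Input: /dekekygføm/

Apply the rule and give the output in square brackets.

[døkøkygføm]

/e/ harmonizes with /ø/ ([+round]) → [ø]
/e/ harmonizes with /ø/ ([+round]) → [ø]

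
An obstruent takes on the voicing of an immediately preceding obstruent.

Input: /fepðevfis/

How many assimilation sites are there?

2

/ð/ after /p/ (voiceless) → [θ]
/f/ after /v/ (voiced) → [v]
2 segments change.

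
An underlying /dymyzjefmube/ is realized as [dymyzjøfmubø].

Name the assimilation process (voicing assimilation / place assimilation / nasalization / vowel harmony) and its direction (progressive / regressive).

/e/→[ø] /e/→[ø].
Vowels agree with the first vowel, so the harmony is progressive.

vowel harmony, progressive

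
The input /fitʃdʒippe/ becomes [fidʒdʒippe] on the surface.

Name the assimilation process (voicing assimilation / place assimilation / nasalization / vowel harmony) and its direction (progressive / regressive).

/tʃ/→[dʒ].
Each target copies a feature from the following segment, so the direction is regressive.

voicing assimilation, regressive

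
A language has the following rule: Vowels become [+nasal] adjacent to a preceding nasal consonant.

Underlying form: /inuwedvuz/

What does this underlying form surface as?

/u/ after nasal /n/ → [ũ]

[inũwedvuz]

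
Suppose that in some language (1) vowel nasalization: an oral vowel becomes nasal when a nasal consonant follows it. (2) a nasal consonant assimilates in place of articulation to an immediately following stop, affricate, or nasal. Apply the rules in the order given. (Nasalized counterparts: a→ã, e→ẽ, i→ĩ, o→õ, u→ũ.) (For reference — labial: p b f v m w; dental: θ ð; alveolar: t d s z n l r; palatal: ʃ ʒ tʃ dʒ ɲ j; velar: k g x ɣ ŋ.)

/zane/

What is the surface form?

Rule 1: /a/ before nasal /n/ → [ã]
After rule 1: zãne
Rule 2: no segment meets the rule's conditions; no change.

[zãne]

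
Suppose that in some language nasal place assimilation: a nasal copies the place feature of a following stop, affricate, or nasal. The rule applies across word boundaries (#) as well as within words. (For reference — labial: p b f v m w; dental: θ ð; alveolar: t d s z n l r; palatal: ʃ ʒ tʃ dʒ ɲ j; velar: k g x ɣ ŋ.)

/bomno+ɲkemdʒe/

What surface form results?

[bonno+ŋkeɲdʒe]

/m/ before /n/ (alveolar) → [n]
/ɲ/ before /k/ (velar) → [ŋ]
/m/ before /dʒ/ (palatal) → [ɲ]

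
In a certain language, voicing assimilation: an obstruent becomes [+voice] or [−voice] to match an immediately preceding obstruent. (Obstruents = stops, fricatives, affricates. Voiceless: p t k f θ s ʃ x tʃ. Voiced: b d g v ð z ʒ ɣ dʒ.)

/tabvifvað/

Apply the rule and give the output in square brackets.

/v/ after /f/ (voiceless) → [f]

[tabviffað]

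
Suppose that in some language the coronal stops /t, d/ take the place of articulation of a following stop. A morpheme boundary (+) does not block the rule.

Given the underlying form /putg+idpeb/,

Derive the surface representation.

/t/ before /g/ (velar) → [k]
/d/ before /p/ (labial) → [b]

[pukg+ibpeb]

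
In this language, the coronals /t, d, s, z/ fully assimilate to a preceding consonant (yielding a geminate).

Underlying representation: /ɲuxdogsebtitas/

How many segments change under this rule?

/d/ after /x/ → [x] (total assimilation)
/s/ after /g/ → [g] (total assimilation)
/t/ after /b/ → [b] (total assimilation)
3 segments change.

3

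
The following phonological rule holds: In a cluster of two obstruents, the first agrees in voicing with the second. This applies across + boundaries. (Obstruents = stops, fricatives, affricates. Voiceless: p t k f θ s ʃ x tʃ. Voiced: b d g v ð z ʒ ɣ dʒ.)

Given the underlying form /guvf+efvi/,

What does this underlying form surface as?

[guff+evvi]

/v/ before /f/ (voiceless) → [f]
/f/ before /v/ (voiced) → [v]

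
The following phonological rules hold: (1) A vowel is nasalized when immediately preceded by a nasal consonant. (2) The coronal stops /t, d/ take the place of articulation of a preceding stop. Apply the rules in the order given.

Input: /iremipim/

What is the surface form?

Rule 1: /i/ after nasal /m/ → [ĩ]
After rule 1: iremĩpim
Rule 2: no segment meets the rule's conditions; no change.

[iremĩpim]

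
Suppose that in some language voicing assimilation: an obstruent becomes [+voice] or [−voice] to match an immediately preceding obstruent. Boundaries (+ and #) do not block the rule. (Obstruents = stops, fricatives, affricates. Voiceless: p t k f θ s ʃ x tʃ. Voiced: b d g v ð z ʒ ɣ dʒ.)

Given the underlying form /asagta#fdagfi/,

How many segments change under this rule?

3

/t/ after /g/ (voiced) → [d]
/d/ after /f/ (voiceless) → [t]
/f/ after /g/ (voiced) → [v]
3 segments change.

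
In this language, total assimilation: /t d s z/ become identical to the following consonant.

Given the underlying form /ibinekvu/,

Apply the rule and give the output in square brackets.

no segment meets the rule's conditions; no change.

[ibinekvu]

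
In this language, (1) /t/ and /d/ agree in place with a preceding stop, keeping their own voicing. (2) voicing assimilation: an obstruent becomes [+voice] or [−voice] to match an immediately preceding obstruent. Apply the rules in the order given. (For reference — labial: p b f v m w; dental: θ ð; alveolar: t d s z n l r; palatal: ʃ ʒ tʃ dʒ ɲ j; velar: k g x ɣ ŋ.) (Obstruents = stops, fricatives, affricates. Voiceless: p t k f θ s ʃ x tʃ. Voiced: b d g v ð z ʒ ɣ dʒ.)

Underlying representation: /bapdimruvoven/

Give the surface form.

[bappimruvoven]

Rule 1: /d/ after /p/ (labial) → [b]
After rule 1: bapbimruvoven
Rule 2: /b/ after /p/ (voiceless) → [p]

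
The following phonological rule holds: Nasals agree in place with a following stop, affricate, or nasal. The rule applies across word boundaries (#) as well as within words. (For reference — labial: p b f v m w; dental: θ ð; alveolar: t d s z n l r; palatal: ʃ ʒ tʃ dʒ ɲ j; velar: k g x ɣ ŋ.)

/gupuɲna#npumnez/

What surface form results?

[gupunna#mpunnez]

/ɲ/ before /n/ (alveolar) → [n]
/n/ before /p/ (labial) → [m]
/m/ before /n/ (alveolar) → [n]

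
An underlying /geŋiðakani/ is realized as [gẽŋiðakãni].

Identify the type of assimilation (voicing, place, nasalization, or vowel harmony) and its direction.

nasalization, regressive

/e/→[ẽ] /a/→[ã].
Each target copies a feature from the following segment, so the direction is regressive.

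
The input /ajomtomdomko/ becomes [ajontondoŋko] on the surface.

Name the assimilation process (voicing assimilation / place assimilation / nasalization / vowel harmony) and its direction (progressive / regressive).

/m/→[n] /m/→[n] /m/→[ŋ].
Each target copies a feature from the following segment, so the direction is regressive.

place assimilation, regressive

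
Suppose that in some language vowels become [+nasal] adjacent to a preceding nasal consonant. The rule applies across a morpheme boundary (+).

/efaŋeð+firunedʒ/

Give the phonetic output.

[efaŋẽð+firunẽdʒ]

/e/ after nasal /ŋ/ → [ẽ]
/e/ after nasal /n/ → [ẽ]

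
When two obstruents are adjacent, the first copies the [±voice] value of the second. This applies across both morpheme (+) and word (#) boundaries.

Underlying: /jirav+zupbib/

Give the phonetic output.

/p/ before /b/ (voiced) → [b]

[jirav+zubbib]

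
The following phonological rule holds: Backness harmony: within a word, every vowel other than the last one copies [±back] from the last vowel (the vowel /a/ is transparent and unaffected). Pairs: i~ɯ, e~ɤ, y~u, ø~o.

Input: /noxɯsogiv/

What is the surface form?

[nøxisøgiv]

/o/ harmonizes with /i/ ([-back]) → [ø]
/ɯ/ harmonizes with /i/ ([-back]) → [i]
/o/ harmonizes with /i/ ([-back]) → [ø]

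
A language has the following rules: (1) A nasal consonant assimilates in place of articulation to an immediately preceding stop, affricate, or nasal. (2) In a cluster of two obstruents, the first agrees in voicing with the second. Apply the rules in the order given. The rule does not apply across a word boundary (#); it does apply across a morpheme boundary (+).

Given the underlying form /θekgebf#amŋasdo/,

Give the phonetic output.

[θeggepf#ammazdo]

Rule 1: /ŋ/ after /m/ (labial) → [m]
After rule 1: θekgebf#ammasdo
Rule 2: /k/ before /g/ (voiced) → [g]
Rule 2: /b/ before /f/ (voiceless) → [p]
Rule 2: /s/ before /d/ (voiced) → [z]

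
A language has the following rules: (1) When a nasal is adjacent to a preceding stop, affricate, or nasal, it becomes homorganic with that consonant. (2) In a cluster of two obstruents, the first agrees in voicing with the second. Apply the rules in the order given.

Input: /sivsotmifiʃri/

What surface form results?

[sifsotnifiʃri]

Rule 1: /m/ after /t/ (alveolar) → [n]
After rule 1: sivsotnifiʃri
Rule 2: /v/ before /s/ (voiceless) → [f]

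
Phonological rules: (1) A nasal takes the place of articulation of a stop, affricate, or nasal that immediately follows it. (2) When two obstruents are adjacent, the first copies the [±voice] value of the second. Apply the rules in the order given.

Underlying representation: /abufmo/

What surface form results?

[abufmo]

Rule 1: no segment meets the rule's conditions; no change.
After rule 1: abufmo
Rule 2: no segment meets the rule's conditions; no change.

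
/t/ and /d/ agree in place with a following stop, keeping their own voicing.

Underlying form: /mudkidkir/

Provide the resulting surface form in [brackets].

/d/ before /k/ (velar) → [g]
/d/ before /k/ (velar) → [g]

[mugkigkir]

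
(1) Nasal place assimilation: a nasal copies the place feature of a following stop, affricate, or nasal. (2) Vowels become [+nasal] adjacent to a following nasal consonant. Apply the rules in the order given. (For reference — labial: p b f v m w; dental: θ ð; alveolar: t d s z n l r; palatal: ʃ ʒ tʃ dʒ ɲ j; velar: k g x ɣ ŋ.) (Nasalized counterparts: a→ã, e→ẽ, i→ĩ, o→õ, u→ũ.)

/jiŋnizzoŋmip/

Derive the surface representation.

Rule 1: /ŋ/ before /n/ (alveolar) → [n]
Rule 1: /ŋ/ before /m/ (labial) → [m]
After rule 1: jinnizzommip
Rule 2: /i/ before nasal /n/ → [ĩ]
Rule 2: /o/ before nasal /m/ → [õ]

[jĩnnizzõmmip]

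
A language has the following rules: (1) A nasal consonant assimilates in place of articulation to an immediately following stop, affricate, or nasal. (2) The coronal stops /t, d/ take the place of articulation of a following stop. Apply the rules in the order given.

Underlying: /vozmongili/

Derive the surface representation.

Rule 1: /n/ before /g/ (velar) → [ŋ]
After rule 1: vozmoŋgili
Rule 2: no segment meets the rule's conditions; no change.

[vozmoŋgili]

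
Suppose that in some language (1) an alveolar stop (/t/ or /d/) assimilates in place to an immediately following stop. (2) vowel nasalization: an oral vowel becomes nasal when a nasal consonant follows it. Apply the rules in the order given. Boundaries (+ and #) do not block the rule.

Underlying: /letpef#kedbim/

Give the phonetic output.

[leppef#kebbĩm]

Rule 1: /t/ before /p/ (labial) → [p]
Rule 1: /d/ before /b/ (labial) → [b]
After rule 1: leppef#kebbim
Rule 2: /i/ before nasal /m/ → [ĩ]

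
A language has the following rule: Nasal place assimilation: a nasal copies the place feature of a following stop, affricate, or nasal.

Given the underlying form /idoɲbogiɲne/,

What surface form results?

/ɲ/ before /b/ (labial) → [m]
/ɲ/ before /n/ (alveolar) → [n]

[idomboginne]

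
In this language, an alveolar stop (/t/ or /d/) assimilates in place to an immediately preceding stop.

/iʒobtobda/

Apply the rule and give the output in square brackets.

/t/ after /b/ (labial) → [p]
/d/ after /b/ (labial) → [b]

[iʒobpobba]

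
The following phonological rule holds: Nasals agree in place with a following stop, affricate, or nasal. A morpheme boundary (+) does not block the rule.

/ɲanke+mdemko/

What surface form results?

/n/ before /k/ (velar) → [ŋ]
/m/ before /d/ (alveolar) → [n]
/m/ before /k/ (velar) → [ŋ]

[ɲaŋke+ndeŋko]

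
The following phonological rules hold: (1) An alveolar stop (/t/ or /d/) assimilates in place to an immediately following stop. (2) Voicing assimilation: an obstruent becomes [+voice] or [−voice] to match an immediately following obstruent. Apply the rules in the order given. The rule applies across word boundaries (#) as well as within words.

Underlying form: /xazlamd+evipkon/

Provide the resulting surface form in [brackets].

[xazlamd+evipkon]

Rule 1: no segment meets the rule's conditions; no change.
After rule 1: xazlamd+evipkon
Rule 2: no segment meets the rule's conditions; no change.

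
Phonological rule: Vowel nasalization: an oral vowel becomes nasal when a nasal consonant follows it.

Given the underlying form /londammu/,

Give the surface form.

/o/ before nasal /n/ → [õ]
/a/ before nasal /m/ → [ã]

[lõndãmmu]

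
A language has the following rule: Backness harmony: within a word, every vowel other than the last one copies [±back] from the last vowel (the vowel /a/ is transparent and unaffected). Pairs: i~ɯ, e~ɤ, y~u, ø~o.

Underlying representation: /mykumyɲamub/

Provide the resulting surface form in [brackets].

/y/ harmonizes with /u/ ([+back]) → [u]
/y/ harmonizes with /u/ ([+back]) → [u]

[mukumuɲamub]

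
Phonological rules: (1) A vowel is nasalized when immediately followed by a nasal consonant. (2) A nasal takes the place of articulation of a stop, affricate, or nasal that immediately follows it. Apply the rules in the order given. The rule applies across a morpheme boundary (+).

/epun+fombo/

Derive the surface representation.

[epũn+fõmbo]

Rule 1: /u/ before nasal /n/ → [ũ]
Rule 1: /o/ before nasal /m/ → [õ]
After rule 1: epũn+fõmbo
Rule 2: no segment meets the rule's conditions; no change.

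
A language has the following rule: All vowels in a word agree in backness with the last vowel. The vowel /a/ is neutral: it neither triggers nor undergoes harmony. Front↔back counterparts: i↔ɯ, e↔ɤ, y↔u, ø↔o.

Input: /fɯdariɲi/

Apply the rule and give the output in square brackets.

[fidariɲi]

/ɯ/ harmonizes with /i/ ([-back]) → [i]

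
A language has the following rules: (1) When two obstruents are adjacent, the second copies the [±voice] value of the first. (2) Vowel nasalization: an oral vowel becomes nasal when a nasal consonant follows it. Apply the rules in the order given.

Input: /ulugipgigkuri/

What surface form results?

[ulugipkigguri]

Rule 1: /g/ after /p/ (voiceless) → [k]
Rule 1: /k/ after /g/ (voiced) → [g]
After rule 1: ulugipkigguri
Rule 2: no segment meets the rule's conditions; no change.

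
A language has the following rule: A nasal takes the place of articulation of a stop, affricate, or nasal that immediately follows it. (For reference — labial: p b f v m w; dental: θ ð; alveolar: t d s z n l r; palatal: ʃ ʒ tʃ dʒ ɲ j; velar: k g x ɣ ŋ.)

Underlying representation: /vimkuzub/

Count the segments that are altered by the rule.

/m/ before /k/ (velar) → [ŋ]
1 segment changes.

1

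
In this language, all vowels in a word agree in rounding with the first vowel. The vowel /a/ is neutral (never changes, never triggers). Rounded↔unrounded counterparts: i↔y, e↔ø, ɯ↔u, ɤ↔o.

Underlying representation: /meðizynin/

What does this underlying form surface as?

/y/ harmonizes with /e/ ([-round]) → [i]

[meðizinin]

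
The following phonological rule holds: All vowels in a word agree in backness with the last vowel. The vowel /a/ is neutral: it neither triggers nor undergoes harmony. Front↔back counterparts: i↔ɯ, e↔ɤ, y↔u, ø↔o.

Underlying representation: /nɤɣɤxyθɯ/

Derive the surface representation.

[nɤɣɤxuθɯ]

/y/ harmonizes with /ɯ/ ([+back]) → [u]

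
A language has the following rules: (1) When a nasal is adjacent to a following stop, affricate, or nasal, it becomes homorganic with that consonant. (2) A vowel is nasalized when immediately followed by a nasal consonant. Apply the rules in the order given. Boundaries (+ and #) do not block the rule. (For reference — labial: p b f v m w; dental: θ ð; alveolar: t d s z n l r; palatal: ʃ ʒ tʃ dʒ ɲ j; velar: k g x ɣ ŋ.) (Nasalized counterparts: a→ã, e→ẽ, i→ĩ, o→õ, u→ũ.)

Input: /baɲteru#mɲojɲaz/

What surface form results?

[bãnterũ#ɲɲojɲaz]

Rule 1: /ɲ/ before /t/ (alveolar) → [n]
Rule 1: /m/ before /ɲ/ (palatal) → [ɲ]
After rule 1: banteru#ɲɲojɲaz
Rule 2: /a/ before nasal /n/ → [ã]
Rule 2: /u/ before nasal /ɲ/ → [ũ]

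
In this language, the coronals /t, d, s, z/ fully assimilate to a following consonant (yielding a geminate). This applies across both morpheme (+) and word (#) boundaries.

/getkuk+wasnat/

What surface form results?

[gekkuk+wannat]

/t/ before /k/ → [k] (total assimilation)
/s/ before /n/ → [n] (total assimilation)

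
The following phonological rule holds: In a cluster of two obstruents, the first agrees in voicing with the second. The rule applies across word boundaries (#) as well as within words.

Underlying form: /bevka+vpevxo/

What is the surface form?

/v/ before /k/ (voiceless) → [f]
/v/ before /p/ (voiceless) → [f]
/v/ before /x/ (voiceless) → [f]

[befka+fpefxo]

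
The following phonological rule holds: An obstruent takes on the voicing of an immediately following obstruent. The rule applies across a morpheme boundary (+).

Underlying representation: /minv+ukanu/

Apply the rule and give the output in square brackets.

no segment meets the rule's conditions; no change.

[minv+ukanu]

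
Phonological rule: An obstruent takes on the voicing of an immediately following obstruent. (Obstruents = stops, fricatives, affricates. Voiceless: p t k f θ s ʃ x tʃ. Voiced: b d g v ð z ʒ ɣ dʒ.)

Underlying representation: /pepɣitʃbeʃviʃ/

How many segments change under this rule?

3

/p/ before /ɣ/ (voiced) → [b]
/tʃ/ before /b/ (voiced) → [dʒ]
/ʃ/ before /v/ (voiced) → [ʒ]
3 segments change.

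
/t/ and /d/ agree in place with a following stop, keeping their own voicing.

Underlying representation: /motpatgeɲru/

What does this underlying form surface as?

[moppakgeɲru]

/t/ before /p/ (labial) → [p]
/t/ before /g/ (velar) → [k]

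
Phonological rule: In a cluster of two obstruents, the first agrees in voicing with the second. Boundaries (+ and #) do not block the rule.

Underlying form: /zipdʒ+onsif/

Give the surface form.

[zibdʒ+onsif]

/p/ before /dʒ/ (voiced) → [b]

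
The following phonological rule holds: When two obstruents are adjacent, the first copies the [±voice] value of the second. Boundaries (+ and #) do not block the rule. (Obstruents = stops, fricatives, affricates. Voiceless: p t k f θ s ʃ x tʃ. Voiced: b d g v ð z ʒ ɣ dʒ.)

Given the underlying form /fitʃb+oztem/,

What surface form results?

/tʃ/ before /b/ (voiced) → [dʒ]
/z/ before /t/ (voiceless) → [s]

[fidʒb+ostem]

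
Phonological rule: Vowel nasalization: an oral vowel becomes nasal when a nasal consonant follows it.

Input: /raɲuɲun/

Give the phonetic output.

[rãɲũɲũn]

/a/ before nasal /ɲ/ → [ã]
/u/ before nasal /ɲ/ → [ũ]
/u/ before nasal /n/ → [ũ]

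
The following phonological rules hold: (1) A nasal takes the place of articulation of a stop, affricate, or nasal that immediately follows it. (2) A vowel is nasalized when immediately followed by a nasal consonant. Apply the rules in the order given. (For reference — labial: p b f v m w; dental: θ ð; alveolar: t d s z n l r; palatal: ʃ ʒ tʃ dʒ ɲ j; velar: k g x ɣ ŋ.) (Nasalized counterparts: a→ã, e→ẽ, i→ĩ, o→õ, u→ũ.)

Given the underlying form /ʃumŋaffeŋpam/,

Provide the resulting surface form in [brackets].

[ʃũŋŋaffẽmpãm]

Rule 1: /m/ before /ŋ/ (velar) → [ŋ]
Rule 1: /ŋ/ before /p/ (labial) → [m]
After rule 1: ʃuŋŋaffempam
Rule 2: /u/ before nasal /ŋ/ → [ũ]
Rule 2: /e/ before nasal /m/ → [ẽ]
Rule 2: /a/ before nasal /m/ → [ã]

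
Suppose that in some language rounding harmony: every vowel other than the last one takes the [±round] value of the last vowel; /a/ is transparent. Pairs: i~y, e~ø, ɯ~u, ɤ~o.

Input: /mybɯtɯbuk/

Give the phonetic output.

[mybutubuk]

/ɯ/ harmonizes with /u/ ([+round]) → [u]
/ɯ/ harmonizes with /u/ ([+round]) → [u]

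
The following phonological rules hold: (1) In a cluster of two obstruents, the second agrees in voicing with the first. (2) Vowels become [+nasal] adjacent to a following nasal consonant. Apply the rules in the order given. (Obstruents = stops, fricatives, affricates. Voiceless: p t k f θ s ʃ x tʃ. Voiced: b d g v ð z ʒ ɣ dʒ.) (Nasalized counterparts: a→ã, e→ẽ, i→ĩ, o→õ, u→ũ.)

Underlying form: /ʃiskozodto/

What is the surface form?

[ʃiskozoddo]

Rule 1: /t/ after /d/ (voiced) → [d]
After rule 1: ʃiskozoddo
Rule 2: no segment meets the rule's conditions; no change.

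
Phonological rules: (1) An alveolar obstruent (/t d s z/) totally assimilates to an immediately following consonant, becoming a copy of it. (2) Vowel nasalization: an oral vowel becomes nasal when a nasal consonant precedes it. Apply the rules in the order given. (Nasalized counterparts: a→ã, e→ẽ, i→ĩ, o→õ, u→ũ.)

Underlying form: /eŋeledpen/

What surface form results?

[eŋẽleppen]

Rule 1: /d/ before /p/ → [p] (total assimilation)
After rule 1: eŋeleppen
Rule 2: /e/ after nasal /ŋ/ → [ẽ]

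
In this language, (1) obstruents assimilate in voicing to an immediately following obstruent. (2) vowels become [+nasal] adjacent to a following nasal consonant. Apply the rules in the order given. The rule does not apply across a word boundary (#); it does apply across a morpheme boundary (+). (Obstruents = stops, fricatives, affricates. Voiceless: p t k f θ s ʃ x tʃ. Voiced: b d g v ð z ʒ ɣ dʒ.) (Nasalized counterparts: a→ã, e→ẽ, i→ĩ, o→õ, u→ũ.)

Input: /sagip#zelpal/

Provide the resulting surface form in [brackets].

[sagip#zelpal]

Rule 1: no segment meets the rule's conditions; no change.
After rule 1: sagip#zelpal
Rule 2: no segment meets the rule's conditions; no change.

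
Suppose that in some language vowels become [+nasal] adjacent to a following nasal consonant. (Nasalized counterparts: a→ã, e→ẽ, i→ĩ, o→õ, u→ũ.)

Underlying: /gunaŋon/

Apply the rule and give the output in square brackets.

/u/ before nasal /n/ → [ũ]
/a/ before nasal /ŋ/ → [ã]
/o/ before nasal /n/ → [õ]

[gũnãŋõn]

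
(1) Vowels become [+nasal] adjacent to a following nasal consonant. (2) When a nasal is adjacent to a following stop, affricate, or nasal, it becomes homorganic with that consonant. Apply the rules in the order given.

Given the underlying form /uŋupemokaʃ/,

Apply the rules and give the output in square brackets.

Rule 1: /u/ before nasal /ŋ/ → [ũ]
Rule 1: /e/ before nasal /m/ → [ẽ]
After rule 1: ũŋupẽmokaʃ
Rule 2: no segment meets the rule's conditions; no change.

[ũŋupẽmokaʃ]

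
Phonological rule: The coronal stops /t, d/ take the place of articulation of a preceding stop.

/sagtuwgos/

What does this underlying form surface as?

[sagkuwgos]

/t/ after /g/ (velar) → [k]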